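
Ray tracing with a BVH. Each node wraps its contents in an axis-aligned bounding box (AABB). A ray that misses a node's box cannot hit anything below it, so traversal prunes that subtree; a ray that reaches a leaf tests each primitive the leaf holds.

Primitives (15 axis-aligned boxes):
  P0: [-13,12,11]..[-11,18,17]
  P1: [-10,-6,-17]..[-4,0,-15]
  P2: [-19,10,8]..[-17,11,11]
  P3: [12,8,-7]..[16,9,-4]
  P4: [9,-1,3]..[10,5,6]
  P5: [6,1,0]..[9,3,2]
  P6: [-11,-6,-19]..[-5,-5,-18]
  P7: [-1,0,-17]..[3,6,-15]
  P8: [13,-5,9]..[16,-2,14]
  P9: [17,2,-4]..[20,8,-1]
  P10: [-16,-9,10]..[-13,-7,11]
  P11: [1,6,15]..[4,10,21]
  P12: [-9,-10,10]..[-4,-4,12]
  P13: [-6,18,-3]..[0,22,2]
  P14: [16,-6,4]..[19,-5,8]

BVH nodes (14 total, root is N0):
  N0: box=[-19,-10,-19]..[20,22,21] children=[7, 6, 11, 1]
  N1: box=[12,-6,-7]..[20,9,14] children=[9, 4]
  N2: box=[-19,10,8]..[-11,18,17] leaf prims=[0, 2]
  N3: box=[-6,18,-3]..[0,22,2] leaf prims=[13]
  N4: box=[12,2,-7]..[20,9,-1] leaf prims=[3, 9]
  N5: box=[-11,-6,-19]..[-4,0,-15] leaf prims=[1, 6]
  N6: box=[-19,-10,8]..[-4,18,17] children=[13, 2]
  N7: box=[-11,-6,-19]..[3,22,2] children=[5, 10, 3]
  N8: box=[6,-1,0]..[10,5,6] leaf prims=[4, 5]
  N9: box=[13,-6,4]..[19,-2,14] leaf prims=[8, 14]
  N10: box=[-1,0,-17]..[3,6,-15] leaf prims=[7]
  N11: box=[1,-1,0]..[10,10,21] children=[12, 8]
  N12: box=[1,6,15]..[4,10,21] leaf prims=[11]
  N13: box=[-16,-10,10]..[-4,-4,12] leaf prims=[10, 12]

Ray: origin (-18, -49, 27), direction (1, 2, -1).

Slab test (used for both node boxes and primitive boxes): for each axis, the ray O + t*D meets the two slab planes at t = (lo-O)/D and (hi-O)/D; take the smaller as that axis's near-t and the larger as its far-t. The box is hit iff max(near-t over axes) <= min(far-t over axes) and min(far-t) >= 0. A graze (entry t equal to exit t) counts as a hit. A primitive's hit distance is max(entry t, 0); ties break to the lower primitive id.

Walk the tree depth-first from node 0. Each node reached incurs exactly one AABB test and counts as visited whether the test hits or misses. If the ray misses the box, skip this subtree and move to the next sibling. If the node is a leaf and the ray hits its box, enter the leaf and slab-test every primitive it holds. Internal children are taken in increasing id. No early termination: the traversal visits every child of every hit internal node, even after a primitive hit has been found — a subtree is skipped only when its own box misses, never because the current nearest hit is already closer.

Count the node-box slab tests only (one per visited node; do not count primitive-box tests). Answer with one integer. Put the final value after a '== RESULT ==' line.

Traverse from the root:
N0 x:[-1,38] y:[39/2,71/2] z:[6,46] -> hit [39/2,71/2], descend [1, 6, 7, 11]
  N1 x:[30,38] y:[43/2,29] z:[13,34] -> miss, prune
  N6 x:[-1,14] y:[39/2,67/2] z:[10,19] -> miss, prune
  N7 x:[7,21] y:[43/2,71/2] z:[25,46] -> miss, prune
  N11 x:[19,28] y:[24,59/2] z:[6,27] -> hit [24,27], descend [8, 12]
    N8 x:[24,28] y:[24,27] z:[21,27] -> hit [24,27] leaf, test {P4(miss), P5@t=25}
    N12 x:[19,22] y:[55/2,59/2] z:[6,12] -> miss, prune

7 AABB tests over nodes [0, 1, 6, 7, 11, 8, 12]; 1 leaf entered; closest P5.

== RESULT ==
7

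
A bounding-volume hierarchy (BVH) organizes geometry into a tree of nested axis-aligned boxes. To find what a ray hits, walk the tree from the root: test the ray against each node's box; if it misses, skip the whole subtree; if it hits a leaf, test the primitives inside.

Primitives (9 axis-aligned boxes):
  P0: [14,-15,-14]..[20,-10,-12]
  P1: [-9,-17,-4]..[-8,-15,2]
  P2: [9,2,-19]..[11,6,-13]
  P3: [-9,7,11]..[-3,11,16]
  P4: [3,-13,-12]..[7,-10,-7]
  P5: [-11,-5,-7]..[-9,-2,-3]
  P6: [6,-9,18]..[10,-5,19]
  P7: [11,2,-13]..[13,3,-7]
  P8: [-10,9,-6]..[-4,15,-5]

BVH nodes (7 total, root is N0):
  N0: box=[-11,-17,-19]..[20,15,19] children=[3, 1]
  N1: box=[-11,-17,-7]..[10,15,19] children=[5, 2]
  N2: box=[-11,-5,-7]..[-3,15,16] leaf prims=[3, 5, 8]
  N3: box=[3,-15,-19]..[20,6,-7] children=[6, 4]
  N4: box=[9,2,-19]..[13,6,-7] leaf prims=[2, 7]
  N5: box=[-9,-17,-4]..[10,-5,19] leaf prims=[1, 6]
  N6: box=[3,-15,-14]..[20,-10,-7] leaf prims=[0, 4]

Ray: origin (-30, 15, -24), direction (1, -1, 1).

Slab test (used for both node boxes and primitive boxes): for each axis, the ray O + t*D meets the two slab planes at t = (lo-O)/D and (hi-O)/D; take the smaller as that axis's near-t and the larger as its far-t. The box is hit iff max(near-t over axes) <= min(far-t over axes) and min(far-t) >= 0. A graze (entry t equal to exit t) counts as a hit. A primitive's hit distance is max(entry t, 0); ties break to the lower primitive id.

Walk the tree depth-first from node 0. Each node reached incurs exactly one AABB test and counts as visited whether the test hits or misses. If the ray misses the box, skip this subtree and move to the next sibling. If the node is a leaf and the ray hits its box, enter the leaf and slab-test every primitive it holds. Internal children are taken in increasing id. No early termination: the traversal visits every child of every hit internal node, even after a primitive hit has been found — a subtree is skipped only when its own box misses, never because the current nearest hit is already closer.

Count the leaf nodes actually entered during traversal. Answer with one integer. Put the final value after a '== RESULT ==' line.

Trace the traversal:
N0 x:[19,50] y:[0,32] z:[5,43] -> hit [19,32], descend [1, 3]
  N1 x:[19,40] y:[0,32] z:[17,43] -> hit [19,32], descend [2, 5]
    N2 x:[19,27] y:[0,20] z:[17,40] -> hit [19,20] leaf, test {P3(miss), P5@t=19, P8(miss)}
    N5 x:[21,40] y:[20,32] z:[20,43] -> hit [21,32] leaf, test {P1(miss), P6(miss)}
  N3 x:[33,50] y:[9,30] z:[5,17] -> miss, prune

5 AABB tests over nodes [0, 1, 2, 5, 3]; 2 leaves entered; closest P5.

== RESULT ==
2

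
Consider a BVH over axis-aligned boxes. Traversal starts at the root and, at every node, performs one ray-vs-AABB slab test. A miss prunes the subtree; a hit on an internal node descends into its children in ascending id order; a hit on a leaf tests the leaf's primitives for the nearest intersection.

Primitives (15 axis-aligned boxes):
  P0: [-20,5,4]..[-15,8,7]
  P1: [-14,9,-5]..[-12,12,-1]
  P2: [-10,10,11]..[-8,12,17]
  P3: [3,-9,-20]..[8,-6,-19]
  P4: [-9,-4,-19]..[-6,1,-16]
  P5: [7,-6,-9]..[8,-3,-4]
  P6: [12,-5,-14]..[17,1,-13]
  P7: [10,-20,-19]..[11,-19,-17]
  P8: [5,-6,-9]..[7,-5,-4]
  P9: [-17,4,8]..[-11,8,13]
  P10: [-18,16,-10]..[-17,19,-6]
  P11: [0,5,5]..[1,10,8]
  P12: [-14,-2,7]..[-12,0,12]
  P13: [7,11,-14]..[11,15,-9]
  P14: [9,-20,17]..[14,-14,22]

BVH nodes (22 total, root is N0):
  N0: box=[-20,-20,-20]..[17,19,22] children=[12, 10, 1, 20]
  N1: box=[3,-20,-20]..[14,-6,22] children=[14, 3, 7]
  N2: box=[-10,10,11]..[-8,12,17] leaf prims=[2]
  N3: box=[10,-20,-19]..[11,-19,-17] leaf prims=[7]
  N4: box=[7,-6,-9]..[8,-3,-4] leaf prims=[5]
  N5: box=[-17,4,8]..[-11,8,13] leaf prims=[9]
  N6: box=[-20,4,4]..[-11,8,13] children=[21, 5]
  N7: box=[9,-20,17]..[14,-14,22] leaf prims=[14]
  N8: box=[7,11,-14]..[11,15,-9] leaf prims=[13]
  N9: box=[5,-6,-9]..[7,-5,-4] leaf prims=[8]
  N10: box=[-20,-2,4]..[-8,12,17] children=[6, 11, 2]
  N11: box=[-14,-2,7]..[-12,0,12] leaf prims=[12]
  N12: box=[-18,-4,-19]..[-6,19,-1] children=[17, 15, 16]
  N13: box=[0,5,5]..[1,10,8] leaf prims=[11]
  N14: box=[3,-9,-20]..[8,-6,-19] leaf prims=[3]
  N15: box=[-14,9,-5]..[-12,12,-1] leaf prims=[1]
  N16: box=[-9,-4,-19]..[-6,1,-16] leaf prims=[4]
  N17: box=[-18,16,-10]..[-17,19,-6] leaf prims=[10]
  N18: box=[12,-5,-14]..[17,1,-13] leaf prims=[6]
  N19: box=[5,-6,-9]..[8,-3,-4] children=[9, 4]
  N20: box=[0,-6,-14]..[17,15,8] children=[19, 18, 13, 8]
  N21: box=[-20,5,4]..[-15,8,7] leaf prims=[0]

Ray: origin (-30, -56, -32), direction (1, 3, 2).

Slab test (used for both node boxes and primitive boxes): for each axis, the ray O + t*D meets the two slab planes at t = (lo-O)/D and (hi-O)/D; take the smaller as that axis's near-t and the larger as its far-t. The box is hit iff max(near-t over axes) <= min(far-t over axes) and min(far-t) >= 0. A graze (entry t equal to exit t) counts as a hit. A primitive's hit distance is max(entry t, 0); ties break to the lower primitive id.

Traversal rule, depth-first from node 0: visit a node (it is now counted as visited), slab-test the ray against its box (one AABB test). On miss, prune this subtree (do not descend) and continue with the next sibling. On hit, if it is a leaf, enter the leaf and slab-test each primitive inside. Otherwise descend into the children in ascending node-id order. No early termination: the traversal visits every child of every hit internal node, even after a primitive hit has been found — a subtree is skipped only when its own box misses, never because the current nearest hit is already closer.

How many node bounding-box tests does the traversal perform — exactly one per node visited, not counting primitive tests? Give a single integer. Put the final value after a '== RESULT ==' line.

Walk:
N0 x:[10,47] y:[12,25] z:[6,27] -> hit [12,25], descend [1, 10, 12, 20]
  N1 x:[33,44] y:[12,50/3] z:[6,27] -> miss, prune
  N10 x:[10,22] y:[18,68/3] z:[18,49/2] -> hit [18,22], descend [2, 6, 11]
    N2 x:[20,22] y:[22,68/3] z:[43/2,49/2] -> hit [22,22] leaf, test {P2@t=22}
    N6 x:[10,19] y:[20,64/3] z:[18,45/2] -> miss, prune
    N11 x:[16,18] y:[18,56/3] z:[39/2,22] -> miss, prune
  N12 x:[12,24] y:[52/3,25] z:[13/2,31/2] -> miss, prune
  N20 x:[30,47] y:[50/3,71/3] z:[9,20] -> miss, prune

order=[0, 1, 10, 2, 6, 11, 12, 20]  |boxes|=8  |leaves|=1  hit=P2

== RESULT ==
8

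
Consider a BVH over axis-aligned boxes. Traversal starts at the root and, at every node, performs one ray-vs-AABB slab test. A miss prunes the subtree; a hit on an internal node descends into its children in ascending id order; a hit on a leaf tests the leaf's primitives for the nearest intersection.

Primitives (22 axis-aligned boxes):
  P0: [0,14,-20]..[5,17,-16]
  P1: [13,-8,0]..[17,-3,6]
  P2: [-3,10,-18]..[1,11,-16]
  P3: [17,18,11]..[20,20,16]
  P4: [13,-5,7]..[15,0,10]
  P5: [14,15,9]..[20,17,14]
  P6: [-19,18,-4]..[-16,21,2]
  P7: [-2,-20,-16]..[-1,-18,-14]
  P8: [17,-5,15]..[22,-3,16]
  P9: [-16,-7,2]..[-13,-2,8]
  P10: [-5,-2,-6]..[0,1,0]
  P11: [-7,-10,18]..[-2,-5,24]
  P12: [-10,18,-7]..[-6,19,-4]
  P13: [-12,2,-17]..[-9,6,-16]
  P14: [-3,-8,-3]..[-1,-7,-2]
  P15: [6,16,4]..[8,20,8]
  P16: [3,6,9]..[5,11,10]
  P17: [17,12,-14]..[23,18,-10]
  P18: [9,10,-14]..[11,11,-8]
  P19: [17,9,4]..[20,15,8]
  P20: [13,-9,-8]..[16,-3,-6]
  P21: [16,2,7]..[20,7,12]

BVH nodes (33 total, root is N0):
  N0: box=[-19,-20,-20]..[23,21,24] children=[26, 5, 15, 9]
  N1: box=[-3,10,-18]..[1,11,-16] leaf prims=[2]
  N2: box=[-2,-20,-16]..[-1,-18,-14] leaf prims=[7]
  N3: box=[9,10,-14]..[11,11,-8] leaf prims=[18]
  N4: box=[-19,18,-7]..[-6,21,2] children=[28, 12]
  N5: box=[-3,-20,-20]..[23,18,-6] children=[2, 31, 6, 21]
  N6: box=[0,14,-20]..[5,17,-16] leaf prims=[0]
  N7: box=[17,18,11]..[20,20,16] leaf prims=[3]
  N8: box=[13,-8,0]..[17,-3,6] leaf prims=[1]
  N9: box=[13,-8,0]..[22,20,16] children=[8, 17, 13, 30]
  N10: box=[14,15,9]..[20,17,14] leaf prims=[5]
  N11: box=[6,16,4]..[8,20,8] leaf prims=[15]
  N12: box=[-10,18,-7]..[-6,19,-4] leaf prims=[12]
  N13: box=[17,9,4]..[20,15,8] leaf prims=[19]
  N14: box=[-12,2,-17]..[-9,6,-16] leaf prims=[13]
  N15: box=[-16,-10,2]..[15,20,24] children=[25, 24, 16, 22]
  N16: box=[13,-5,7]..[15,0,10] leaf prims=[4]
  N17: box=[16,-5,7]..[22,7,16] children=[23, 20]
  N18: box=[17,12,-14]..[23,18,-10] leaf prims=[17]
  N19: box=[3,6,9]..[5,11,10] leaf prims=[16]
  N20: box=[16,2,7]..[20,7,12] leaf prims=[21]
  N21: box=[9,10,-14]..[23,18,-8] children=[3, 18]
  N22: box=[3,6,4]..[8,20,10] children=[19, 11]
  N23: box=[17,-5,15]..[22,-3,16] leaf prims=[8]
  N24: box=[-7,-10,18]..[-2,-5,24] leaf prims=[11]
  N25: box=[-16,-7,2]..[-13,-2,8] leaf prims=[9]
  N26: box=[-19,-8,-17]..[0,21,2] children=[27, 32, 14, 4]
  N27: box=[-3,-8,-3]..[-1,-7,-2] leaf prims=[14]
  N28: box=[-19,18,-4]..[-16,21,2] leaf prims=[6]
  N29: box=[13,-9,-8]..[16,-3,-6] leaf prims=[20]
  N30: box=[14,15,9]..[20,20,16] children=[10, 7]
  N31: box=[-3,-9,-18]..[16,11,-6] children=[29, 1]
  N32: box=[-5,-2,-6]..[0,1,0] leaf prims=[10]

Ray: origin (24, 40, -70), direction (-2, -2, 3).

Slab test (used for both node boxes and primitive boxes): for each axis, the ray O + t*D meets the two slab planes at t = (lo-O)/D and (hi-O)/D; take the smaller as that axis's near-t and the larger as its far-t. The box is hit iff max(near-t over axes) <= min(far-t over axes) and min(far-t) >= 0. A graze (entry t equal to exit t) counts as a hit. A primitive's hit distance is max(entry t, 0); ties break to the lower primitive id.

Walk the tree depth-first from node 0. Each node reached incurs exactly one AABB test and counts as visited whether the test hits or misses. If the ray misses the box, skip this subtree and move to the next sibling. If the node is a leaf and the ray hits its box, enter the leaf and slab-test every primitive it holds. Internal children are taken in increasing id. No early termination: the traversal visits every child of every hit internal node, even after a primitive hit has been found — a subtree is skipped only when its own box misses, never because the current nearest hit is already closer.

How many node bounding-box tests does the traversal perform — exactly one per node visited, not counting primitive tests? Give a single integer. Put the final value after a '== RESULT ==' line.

Traverse from the root:
N0 x:[1/2,43/2] y:[19/2,30] z:[50/3,94/3] -> hit [50/3,43/2], descend [5, 9, 15, 26]
  N5 x:[1/2,27/2] y:[11,30] z:[50/3,64/3] -> miss, prune
  N9 x:[1,11/2] y:[10,24] z:[70/3,86/3] -> miss, prune
  N15 x:[9/2,20] y:[10,25] z:[24,94/3] -> miss, prune
  N26 x:[12,43/2] y:[19/2,24] z:[53/3,24] -> hit [53/3,43/2], descend [4, 14, 27, 32]
    N4 x:[15,43/2] y:[19/2,11] z:[21,24] -> miss, prune
    N14 x:[33/2,18] y:[17,19] z:[53/3,18] -> hit [53/3,18] leaf, test {P13@t=53/3}
    N27 x:[25/2,27/2] y:[47/2,24] z:[67/3,68/3] -> miss, prune
    N32 x:[12,29/2] y:[39/2,21] z:[64/3,70/3] -> miss, prune

9 AABB tests over nodes [0, 5, 9, 15, 26, 4, 14, 27, 32]; 1 leaf entered; closest P13.

== RESULT ==
9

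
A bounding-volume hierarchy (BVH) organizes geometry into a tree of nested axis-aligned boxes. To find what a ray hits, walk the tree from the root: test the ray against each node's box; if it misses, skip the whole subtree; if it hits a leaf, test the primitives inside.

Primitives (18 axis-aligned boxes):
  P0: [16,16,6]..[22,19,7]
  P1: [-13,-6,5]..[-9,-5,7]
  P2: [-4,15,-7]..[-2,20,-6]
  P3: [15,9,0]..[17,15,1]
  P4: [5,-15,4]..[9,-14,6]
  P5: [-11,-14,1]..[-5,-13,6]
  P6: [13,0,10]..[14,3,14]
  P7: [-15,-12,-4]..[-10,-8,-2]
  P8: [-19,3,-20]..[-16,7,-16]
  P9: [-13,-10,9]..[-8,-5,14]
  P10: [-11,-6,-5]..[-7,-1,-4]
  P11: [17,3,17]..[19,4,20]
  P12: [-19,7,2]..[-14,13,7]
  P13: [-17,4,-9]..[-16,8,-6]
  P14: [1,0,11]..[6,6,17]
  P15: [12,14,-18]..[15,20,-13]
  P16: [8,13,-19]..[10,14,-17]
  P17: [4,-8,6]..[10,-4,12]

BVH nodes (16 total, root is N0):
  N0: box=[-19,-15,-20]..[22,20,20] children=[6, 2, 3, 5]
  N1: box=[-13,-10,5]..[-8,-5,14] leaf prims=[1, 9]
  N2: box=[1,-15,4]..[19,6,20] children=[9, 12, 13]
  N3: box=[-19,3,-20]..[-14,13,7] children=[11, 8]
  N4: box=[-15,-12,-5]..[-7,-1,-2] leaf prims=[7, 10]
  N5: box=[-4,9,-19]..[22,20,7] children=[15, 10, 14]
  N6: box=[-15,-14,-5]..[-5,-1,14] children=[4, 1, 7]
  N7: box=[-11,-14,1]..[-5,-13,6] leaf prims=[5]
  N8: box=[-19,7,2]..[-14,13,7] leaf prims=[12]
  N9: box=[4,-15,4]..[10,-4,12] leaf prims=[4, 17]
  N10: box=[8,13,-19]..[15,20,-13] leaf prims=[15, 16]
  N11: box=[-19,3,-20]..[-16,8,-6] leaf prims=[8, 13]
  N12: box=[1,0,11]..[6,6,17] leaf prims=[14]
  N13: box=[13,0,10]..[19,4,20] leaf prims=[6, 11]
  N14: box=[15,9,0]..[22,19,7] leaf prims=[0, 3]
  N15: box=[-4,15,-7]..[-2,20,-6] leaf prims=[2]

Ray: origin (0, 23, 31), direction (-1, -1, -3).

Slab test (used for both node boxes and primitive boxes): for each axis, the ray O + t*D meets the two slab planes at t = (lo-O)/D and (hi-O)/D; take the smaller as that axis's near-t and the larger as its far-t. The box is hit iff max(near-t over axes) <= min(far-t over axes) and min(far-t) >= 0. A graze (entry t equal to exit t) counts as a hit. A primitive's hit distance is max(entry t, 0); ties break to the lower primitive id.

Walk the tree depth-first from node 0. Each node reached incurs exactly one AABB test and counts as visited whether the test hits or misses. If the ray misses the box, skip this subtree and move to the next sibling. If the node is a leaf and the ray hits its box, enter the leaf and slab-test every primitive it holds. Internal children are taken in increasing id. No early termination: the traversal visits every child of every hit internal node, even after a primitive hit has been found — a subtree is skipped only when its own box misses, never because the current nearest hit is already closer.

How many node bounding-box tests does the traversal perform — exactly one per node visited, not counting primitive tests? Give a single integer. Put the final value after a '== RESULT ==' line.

Walk:
N0 x:[-22,19] y:[3,38] z:[11/3,17] -> hit [11/3,17], descend [2, 3, 5, 6]
  N2 x:[-19,-1] y:[17,38] z:[11/3,9] -> miss, prune
  N3 x:[14,19] y:[10,20] z:[8,17] -> hit [14,17], descend [8, 11]
    N8 x:[14,19] y:[10,16] z:[8,29/3] -> miss, prune
    N11 x:[16,19] y:[15,20] z:[37/3,17] -> hit [16,17] leaf, test {P8@t=16, P13(miss)}
  N5 x:[-22,4] y:[3,14] z:[8,50/3] -> miss, prune
  N6 x:[5,15] y:[24,37] z:[17/3,12] -> miss, prune

7 AABB tests over nodes [0, 2, 3, 8, 11, 5, 6]; 1 leaf entered; closest P8.

== RESULT ==
7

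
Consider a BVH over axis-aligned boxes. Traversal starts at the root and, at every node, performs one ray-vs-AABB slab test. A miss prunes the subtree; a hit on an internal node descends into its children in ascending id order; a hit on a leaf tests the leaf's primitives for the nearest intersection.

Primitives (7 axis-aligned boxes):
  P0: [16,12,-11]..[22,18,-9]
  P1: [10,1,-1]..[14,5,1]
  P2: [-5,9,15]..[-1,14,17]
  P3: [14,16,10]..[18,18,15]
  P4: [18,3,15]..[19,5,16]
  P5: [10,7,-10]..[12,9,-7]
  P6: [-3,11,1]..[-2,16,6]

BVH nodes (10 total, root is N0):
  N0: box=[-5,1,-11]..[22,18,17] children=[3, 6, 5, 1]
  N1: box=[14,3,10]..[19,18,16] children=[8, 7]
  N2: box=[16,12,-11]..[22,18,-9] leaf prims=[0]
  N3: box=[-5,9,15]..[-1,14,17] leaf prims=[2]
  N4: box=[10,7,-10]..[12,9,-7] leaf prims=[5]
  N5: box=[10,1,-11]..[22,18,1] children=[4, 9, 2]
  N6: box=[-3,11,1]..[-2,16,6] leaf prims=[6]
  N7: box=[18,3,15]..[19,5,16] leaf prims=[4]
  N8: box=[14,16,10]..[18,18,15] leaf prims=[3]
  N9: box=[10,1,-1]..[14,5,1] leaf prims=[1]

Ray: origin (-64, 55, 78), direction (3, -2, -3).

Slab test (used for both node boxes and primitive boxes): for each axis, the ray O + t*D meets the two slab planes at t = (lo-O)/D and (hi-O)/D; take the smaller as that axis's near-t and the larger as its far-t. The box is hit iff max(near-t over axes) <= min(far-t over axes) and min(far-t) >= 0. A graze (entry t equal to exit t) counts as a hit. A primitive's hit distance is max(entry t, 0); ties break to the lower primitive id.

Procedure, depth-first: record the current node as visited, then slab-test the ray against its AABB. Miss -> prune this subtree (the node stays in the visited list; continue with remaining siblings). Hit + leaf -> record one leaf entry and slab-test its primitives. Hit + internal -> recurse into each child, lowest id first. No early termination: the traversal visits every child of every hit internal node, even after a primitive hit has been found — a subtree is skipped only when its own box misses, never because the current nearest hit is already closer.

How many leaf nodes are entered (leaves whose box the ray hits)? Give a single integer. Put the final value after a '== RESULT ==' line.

Trace the traversal:
N0 x:[59/3,86/3] y:[37/2,27] z:[61/3,89/3] -> hit [61/3,27], descend [1, 3, 5, 6]
  N1 x:[26,83/3] y:[37/2,26] z:[62/3,68/3] -> miss, prune
  N3 x:[59/3,21] y:[41/2,23] z:[61/3,21] -> hit [41/2,21] leaf, test {P2@t=41/2}
  N5 x:[74/3,86/3] y:[37/2,27] z:[77/3,89/3] -> hit [77/3,27], descend [2, 4, 9]
    N2 x:[80/3,86/3] y:[37/2,43/2] z:[29,89/3] -> miss, prune
    N4 x:[74/3,76/3] y:[23,24] z:[85/3,88/3] -> miss, prune
    N9 x:[74/3,26] y:[25,27] z:[77/3,79/3] -> hit [77/3,26] leaf, test {P1@t=77/3}
  N6 x:[61/3,62/3] y:[39/2,22] z:[24,77/3] -> miss, prune

8 AABB tests over nodes [0, 1, 3, 5, 2, 4, 9, 6]; 2 leaves entered; closest P2.

== RESULT ==
2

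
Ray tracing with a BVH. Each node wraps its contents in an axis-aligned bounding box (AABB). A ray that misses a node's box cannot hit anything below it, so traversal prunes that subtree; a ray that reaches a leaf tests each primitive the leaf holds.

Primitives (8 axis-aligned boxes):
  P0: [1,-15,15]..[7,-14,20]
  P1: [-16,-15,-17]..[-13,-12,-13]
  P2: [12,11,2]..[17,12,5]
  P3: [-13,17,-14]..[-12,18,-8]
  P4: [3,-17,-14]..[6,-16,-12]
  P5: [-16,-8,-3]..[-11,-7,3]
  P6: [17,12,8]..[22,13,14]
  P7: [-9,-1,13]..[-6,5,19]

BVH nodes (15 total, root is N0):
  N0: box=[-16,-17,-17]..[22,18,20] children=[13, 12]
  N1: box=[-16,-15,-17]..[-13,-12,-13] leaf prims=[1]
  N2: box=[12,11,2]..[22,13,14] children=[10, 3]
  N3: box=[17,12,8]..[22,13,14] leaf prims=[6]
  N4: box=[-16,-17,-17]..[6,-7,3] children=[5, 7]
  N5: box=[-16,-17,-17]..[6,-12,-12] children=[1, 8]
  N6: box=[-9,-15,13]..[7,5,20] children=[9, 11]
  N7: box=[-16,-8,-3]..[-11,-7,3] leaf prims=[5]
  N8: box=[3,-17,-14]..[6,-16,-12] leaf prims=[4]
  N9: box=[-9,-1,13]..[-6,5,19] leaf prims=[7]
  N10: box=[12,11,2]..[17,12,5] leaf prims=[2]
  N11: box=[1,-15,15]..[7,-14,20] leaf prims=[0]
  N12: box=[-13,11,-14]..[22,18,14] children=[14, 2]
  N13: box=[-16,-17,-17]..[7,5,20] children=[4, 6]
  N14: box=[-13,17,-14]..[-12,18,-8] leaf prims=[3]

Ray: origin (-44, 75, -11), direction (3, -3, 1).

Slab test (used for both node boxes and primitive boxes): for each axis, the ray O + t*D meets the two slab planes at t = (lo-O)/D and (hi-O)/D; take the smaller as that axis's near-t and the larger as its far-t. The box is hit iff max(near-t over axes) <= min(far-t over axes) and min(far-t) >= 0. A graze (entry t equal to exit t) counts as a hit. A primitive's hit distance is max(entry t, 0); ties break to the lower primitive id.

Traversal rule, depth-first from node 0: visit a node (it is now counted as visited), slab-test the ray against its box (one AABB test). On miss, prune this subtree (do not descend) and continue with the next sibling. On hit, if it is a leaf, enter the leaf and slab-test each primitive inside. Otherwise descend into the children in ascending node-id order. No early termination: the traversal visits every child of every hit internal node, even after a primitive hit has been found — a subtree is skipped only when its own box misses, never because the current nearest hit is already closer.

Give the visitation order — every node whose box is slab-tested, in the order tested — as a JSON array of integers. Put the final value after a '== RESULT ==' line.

Trace the traversal:
N0 x:[28/3,22] y:[19,92/3] z:[-6,31] -> hit [19,22], descend [12, 13]
  N12 x:[31/3,22] y:[19,64/3] z:[-3,25] -> hit [19,64/3], descend [2, 14]
    N2 x:[56/3,22] y:[62/3,64/3] z:[13,25] -> hit [62/3,64/3], descend [3, 10]
      N3 x:[61/3,22] y:[62/3,21] z:[19,25] -> hit [62/3,21] leaf, test {P6@t=62/3}
      N10 x:[56/3,61/3] y:[21,64/3] z:[13,16] -> miss, prune
    N14 x:[31/3,32/3] y:[19,58/3] z:[-3,3] -> miss, prune
  N13 x:[28/3,17] y:[70/3,92/3] z:[-6,31] -> miss, prune

order=[0, 12, 2, 3, 10, 14, 13]  |boxes|=7  |leaves|=1  hit=P6

== RESULT ==
[0, 12, 2, 3, 10, 14, 13]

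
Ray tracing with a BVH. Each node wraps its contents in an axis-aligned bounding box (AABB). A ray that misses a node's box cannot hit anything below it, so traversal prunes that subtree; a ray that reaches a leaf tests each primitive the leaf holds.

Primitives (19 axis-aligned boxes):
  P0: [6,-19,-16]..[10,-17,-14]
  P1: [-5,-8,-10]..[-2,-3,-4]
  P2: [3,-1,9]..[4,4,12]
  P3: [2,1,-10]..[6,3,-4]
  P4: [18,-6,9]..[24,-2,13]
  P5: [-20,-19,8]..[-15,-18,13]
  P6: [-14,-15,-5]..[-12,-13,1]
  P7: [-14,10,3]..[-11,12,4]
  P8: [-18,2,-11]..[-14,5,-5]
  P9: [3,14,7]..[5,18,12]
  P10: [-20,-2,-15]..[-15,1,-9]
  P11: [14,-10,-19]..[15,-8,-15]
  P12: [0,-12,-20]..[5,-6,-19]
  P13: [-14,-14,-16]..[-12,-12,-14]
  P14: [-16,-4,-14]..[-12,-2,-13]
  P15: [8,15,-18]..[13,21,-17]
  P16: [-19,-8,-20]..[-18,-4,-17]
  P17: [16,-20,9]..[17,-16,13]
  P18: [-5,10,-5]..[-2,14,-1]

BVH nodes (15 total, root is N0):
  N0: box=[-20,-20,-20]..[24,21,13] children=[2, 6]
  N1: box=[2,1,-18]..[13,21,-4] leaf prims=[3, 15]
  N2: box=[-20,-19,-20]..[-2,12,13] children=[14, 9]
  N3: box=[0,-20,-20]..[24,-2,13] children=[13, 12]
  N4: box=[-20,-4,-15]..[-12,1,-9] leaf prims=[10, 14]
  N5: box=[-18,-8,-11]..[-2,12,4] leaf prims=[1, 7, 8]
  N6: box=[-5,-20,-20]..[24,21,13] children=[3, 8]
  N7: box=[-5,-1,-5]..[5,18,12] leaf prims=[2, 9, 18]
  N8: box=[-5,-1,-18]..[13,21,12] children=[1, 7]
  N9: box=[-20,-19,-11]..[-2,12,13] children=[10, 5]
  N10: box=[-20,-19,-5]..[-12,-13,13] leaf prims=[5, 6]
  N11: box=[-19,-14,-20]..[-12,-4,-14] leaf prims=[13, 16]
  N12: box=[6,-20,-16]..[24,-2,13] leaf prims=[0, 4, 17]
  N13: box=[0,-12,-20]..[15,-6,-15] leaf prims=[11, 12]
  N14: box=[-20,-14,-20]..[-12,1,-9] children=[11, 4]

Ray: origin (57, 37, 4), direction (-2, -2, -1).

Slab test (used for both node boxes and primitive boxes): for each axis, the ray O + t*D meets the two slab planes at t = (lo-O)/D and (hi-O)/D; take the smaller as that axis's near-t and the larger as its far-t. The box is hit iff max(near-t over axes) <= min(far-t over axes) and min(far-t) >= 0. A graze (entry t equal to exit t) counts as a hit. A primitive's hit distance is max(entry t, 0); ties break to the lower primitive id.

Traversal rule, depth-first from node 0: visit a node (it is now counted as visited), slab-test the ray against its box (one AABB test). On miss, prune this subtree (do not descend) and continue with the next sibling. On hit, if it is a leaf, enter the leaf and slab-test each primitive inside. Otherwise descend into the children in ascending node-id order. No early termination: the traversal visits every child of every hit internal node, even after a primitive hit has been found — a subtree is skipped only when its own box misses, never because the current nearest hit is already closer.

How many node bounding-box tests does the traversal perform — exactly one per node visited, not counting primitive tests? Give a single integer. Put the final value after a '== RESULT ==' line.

Walk:
N0 x:[33/2,77/2] y:[8,57/2] z:[-9,24] -> hit [33/2,24], descend [2, 6]
  N2 x:[59/2,77/2] y:[25/2,28] z:[-9,24] -> miss, prune
  N6 x:[33/2,31] y:[8,57/2] z:[-9,24] -> hit [33/2,24], descend [3, 8]
    N3 x:[33/2,57/2] y:[39/2,57/2] z:[-9,24] -> hit [39/2,24], descend [12, 13]
      N12 x:[33/2,51/2] y:[39/2,57/2] z:[-9,20] -> hit [39/2,20] leaf, test {P0(miss), P4(miss), P17(miss)}
      N13 x:[21,57/2] y:[43/2,49/2] z:[19,24] -> hit [43/2,24] leaf, test {P11(miss), P12(miss)}
    N8 x:[22,31] y:[8,19] z:[-8,22] -> miss, prune

Visited [0, 2, 6, 3, 12, 13, 8]. Tests: 7 box, 2 leaf. Nearest: miss.

== RESULT ==
7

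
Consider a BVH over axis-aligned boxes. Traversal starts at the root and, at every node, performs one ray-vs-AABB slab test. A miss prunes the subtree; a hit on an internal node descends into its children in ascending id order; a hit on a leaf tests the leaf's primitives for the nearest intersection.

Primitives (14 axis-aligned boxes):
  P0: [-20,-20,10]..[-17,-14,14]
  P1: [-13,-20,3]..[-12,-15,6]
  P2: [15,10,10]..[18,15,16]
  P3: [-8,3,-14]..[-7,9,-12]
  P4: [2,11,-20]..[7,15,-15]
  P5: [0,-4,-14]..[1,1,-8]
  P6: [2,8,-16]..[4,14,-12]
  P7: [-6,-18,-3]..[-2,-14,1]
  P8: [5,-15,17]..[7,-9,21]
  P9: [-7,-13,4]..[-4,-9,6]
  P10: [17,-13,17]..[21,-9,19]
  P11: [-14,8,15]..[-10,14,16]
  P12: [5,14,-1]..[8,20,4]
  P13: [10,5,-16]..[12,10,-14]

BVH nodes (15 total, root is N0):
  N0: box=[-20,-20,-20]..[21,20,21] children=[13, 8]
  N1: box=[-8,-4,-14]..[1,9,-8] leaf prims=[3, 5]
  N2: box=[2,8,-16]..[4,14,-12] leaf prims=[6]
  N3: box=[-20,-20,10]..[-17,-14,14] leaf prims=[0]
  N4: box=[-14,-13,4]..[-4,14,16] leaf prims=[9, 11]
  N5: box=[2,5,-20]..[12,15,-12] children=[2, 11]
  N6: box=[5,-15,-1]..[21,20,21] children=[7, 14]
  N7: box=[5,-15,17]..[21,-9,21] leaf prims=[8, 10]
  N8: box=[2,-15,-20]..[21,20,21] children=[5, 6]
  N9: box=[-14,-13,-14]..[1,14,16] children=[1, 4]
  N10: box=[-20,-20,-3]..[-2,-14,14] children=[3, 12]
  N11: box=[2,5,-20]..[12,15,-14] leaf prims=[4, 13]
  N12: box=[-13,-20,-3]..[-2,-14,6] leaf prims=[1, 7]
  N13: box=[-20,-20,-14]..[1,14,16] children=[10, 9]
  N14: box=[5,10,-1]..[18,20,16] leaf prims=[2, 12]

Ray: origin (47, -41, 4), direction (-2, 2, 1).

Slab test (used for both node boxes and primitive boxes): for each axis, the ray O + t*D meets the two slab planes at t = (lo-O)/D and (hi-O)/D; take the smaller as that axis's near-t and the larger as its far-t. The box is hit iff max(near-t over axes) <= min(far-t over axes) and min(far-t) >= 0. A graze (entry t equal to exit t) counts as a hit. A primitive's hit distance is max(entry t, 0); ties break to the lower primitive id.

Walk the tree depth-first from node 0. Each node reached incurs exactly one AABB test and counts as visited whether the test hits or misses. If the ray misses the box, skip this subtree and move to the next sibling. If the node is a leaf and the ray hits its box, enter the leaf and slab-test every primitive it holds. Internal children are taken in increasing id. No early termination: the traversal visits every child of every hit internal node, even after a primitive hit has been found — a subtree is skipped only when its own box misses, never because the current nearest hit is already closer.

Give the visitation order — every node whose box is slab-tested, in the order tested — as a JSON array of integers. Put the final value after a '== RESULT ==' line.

Traverse from the root:
N0 x:[13,67/2] y:[21/2,61/2] z:[-24,17] -> hit [13,17], descend [8, 13]
  N8 x:[13,45/2] y:[13,61/2] z:[-24,17] -> hit [13,17], descend [5, 6]
    N5 x:[35/2,45/2] y:[23,28] z:[-24,-16] -> miss, prune
    N6 x:[13,21] y:[13,61/2] z:[-5,17] -> hit [13,17], descend [7, 14]
      N7 x:[13,21] y:[13,16] z:[13,17] -> hit [13,16] leaf, test {P8(miss), P10@t=14}
      N14 x:[29/2,21] y:[51/2,61/2] z:[-5,12] -> miss, prune
  N13 x:[23,67/2] y:[21/2,55/2] z:[-18,12] -> miss, prune

Summary -> nodes [0, 8, 5, 6, 7, 14, 13]; box-tests=7; leaf-entries=1; first=P10

== RESULT ==
[0, 8, 5, 6, 7, 14, 13]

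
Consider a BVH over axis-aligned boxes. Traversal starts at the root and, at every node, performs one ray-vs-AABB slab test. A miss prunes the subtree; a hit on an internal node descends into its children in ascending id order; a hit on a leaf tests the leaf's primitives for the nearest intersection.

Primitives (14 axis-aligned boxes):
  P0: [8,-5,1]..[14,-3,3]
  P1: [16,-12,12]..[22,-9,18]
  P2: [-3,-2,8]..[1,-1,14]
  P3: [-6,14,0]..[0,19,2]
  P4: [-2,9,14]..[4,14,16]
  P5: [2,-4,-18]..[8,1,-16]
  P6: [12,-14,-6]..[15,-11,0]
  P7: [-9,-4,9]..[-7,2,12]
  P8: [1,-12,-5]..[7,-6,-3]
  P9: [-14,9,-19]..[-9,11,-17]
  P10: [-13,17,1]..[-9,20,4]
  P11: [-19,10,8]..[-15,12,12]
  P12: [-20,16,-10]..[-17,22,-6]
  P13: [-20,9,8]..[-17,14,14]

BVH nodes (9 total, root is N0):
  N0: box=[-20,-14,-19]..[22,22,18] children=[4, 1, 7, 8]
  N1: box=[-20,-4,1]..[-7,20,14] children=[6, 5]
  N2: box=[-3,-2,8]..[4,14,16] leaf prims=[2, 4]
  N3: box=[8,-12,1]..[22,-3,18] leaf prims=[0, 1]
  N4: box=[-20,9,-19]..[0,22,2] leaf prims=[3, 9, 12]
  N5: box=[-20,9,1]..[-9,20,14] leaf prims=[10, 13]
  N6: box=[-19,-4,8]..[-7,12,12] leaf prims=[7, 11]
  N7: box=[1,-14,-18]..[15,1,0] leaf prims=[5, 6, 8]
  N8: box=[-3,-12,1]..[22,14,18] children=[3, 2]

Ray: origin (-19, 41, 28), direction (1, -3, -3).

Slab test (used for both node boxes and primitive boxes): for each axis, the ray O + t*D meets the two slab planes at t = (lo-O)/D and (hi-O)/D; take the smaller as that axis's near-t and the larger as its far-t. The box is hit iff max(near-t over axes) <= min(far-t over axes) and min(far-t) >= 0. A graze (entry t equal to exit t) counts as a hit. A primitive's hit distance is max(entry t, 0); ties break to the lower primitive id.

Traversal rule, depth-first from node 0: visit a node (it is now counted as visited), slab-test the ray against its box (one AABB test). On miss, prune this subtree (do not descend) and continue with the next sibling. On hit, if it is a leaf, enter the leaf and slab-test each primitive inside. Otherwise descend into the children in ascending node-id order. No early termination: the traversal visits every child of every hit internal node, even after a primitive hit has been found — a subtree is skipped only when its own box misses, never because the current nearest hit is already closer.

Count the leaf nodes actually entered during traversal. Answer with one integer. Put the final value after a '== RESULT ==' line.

Traverse from the root:
N0 x:[-1,41] y:[19/3,55/3] z:[10/3,47/3] -> hit [19/3,47/3], descend [1, 4, 7, 8]
  N1 x:[-1,12] y:[7,15] z:[14/3,9] -> hit [7,9], descend [5, 6]
    N5 x:[-1,10] y:[7,32/3] z:[14/3,9] -> hit [7,9] leaf, test {P10@t=8, P13(miss)}
    N6 x:[0,12] y:[29/3,15] z:[16/3,20/3] -> miss, prune
  N4 x:[-1,19] y:[19/3,32/3] z:[26/3,47/3] -> hit [26/3,32/3] leaf, test {P3(miss), P9(miss), P12(miss)}
  N7 x:[20,34] y:[40/3,55/3] z:[28/3,46/3] -> miss, prune
  N8 x:[16,41] y:[9,53/3] z:[10/3,9] -> miss, prune

7 AABB tests over nodes [0, 1, 5, 6, 4, 7, 8]; 2 leaves entered; closest P10.

== RESULT ==
2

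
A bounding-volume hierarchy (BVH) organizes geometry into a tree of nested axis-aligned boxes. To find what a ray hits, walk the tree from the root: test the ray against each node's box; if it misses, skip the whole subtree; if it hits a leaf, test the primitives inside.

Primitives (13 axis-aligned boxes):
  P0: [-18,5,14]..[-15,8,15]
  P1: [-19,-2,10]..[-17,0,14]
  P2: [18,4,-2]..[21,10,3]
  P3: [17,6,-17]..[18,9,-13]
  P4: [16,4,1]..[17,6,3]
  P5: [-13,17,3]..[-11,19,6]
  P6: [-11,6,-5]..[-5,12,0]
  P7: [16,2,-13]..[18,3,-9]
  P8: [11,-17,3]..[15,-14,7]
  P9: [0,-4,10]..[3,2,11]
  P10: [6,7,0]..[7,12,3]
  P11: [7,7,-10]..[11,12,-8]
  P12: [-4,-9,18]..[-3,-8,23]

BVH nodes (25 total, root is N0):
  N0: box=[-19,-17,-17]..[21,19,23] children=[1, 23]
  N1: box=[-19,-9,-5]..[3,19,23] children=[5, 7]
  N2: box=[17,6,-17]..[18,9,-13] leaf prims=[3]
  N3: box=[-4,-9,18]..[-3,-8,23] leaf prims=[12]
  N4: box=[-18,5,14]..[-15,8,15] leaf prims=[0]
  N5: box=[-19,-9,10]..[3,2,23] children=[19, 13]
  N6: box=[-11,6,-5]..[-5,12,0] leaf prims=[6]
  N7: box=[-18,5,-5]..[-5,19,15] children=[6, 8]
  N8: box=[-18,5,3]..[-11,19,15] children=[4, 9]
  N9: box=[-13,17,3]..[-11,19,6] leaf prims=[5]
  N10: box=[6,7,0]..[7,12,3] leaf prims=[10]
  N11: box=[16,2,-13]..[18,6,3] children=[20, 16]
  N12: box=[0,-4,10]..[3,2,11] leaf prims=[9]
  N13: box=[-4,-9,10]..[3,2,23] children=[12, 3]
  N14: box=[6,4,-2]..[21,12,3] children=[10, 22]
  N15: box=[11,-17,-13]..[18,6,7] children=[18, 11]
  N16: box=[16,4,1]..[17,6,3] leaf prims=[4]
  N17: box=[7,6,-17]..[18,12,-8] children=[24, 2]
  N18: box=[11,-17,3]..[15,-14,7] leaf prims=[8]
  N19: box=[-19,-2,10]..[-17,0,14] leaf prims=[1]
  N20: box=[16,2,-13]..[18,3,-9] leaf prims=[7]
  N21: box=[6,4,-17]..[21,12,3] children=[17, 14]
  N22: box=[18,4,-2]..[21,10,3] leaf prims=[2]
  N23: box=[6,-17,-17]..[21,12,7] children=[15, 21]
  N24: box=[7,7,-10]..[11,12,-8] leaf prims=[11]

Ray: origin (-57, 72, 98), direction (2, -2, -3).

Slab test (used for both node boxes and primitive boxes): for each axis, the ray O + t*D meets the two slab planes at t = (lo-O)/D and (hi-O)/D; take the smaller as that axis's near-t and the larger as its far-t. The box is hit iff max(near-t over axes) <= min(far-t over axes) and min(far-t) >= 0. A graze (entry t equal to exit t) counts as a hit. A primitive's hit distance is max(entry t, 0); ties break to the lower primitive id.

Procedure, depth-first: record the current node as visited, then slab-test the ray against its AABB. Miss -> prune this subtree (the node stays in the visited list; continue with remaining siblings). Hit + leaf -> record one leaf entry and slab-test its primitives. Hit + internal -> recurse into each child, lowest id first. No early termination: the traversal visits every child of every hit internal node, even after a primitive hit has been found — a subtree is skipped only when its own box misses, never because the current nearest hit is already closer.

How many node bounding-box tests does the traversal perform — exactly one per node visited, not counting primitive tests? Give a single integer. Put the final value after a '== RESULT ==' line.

Trace the traversal:
N0 x:[19,39] y:[53/2,89/2] z:[25,115/3] -> hit [53/2,115/3], descend [1, 23]
  N1 x:[19,30] y:[53/2,81/2] z:[25,103/3] -> hit [53/2,30], descend [5, 7]
    N5 x:[19,30] y:[35,81/2] z:[25,88/3] -> miss, prune
    N7 x:[39/2,26] y:[53/2,67/2] z:[83/3,103/3] -> miss, prune
  N23 x:[63/2,39] y:[30,89/2] z:[91/3,115/3] -> hit [63/2,115/3], descend [15, 21]
    N15 x:[34,75/2] y:[33,89/2] z:[91/3,37] -> hit [34,37], descend [11, 18]
      N11 x:[73/2,75/2] y:[33,35] z:[95/3,37] -> miss, prune
      N18 x:[34,36] y:[43,89/2] z:[91/3,95/3] -> miss, prune
    N21 x:[63/2,39] y:[30,34] z:[95/3,115/3] -> hit [95/3,34], descend [14, 17]
      N14 x:[63/2,39] y:[30,34] z:[95/3,100/3] -> hit [95/3,100/3], descend [10, 22]
        N10 x:[63/2,32] y:[30,65/2] z:[95/3,98/3] -> hit [95/3,32] leaf, test {P10@t=95/3}
        N22 x:[75/2,39] y:[31,34] z:[95/3,100/3] -> miss, prune
      N17 x:[32,75/2] y:[30,33] z:[106/3,115/3] -> miss, prune

13 AABB tests over nodes [0, 1, 5, 7, 23, 15, 11, 18, 21, 14, 10, 22, 17]; 1 leaf entered; closest P10.

== RESULT ==
13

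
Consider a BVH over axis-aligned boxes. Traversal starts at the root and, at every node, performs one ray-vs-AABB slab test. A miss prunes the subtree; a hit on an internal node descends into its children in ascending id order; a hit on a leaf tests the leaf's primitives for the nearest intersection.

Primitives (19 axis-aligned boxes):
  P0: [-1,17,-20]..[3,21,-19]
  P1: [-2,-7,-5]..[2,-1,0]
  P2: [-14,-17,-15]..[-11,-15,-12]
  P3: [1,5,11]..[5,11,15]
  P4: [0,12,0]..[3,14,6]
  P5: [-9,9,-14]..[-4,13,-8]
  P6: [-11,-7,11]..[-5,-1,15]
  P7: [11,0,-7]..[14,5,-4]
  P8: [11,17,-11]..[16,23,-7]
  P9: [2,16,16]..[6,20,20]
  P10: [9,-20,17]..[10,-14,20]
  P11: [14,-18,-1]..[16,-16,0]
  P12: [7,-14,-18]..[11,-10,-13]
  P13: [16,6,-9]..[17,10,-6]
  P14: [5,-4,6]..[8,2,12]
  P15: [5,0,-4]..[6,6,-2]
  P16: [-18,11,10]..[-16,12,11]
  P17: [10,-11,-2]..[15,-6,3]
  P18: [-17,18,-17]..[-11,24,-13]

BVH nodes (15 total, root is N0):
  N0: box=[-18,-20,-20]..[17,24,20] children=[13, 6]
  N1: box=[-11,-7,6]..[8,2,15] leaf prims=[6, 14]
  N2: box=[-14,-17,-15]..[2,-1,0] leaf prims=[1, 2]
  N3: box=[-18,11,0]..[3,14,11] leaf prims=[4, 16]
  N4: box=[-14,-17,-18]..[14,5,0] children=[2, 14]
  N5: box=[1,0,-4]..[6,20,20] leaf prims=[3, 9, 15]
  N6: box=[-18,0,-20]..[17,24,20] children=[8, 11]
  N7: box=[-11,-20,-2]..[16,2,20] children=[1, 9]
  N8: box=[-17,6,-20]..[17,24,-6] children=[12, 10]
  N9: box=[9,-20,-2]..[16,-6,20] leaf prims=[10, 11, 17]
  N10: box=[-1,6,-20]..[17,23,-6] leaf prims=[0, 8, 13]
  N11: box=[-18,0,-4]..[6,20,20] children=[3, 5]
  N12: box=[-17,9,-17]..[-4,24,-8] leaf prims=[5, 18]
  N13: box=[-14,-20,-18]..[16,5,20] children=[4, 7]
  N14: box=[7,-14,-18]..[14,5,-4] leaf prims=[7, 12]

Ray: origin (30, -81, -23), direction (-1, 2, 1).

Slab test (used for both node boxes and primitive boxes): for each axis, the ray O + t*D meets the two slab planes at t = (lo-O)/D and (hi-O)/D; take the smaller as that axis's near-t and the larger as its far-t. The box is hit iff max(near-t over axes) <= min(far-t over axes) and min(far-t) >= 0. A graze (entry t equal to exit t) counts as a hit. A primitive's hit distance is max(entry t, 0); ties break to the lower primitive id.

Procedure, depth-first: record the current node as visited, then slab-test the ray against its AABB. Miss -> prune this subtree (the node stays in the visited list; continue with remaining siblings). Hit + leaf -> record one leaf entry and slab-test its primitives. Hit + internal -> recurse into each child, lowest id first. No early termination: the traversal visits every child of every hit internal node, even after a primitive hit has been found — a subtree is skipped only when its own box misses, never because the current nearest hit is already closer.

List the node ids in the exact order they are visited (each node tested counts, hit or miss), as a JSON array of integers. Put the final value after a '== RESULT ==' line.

Traverse from the root:
N0 x:[13,48] y:[61/2,105/2] z:[3,43] -> hit [61/2,43], descend [6, 13]
  N6 x:[13,48] y:[81/2,105/2] z:[3,43] -> hit [81/2,43], descend [8, 11]
    N8 x:[13,47] y:[87/2,105/2] z:[3,17] -> miss, prune
    N11 x:[24,48] y:[81/2,101/2] z:[19,43] -> hit [81/2,43], descend [3, 5]
      N3 x:[27,48] y:[46,95/2] z:[23,34] -> miss, prune
      N5 x:[24,29] y:[81/2,101/2] z:[19,43] -> miss, prune
  N13 x:[14,44] y:[61/2,43] z:[5,43] -> hit [61/2,43], descend [4, 7]
    N4 x:[16,44] y:[32,43] z:[5,23] -> miss, prune
    N7 x:[14,41] y:[61/2,83/2] z:[21,43] -> hit [61/2,41], descend [1, 9]
      N1 x:[22,41] y:[37,83/2] z:[29,38] -> hit [37,38] leaf, test {P6@t=37, P14(miss)}
      N9 x:[14,21] y:[61/2,75/2] z:[21,43] -> miss, prune

11 AABB tests over nodes [0, 6, 8, 11, 3, 5, 13, 4, 7, 1, 9]; 1 leaf entered; closest P6.

== RESULT ==
[0, 6, 8, 11, 3, 5, 13, 4, 7, 1, 9]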